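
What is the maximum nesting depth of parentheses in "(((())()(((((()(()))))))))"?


Input: "(((())()(((((()(()))))))))"
Tracking depth:
  Position 0 '(': depth becomes 1
  Position 1 '(': depth becomes 2
  Position 2 '(': depth becomes 3
  Position 3 '(': depth becomes 4
  Position 4 ')': depth becomes 3
  Position 5 ')': depth becomes 2
  Position 6 '(': depth becomes 3
  Position 7 ')': depth becomes 2
  Position 8 '(': depth becomes 3
  Position 9 '(': depth becomes 4
  Position 10 '(': depth becomes 5
  Position 11 '(': depth becomes 6
  Position 12 '(': depth becomes 7
  Position 13 '(': depth becomes 8
  Position 14 ')': depth becomes 7
  Position 15 '(': depth becomes 8
  Position 16 '(': depth becomes 9
  Position 17 ')': depth becomes 8
  Position 18 ')': depth becomes 7
  Position 19 ')': depth becomes 6
  Position 20 ')': depth becomes 5
  Position 21 ')': depth becomes 4
  Position 22 ')': depth becomes 3
  Position 23 ')': depth becomes 2
  Position 24 ')': depth becomes 1
  Position 25 ')': depth becomes 0
Maximum depth reached: 9

9


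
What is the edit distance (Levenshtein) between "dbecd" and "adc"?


Computing edit distance: "dbecd" -> "adc"
DP table:
           a    d    c
      0    1    2    3
  d   1    1    1    2
  b   2    2    2    2
  e   3    3    3    3
  c   4    4    4    3
  d   5    5    4    4
Edit distance = dp[5][3] = 4

4


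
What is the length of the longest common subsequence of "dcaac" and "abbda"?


LCS of "dcaac" and "abbda"
DP table:
           a    b    b    d    a
      0    0    0    0    0    0
  d   0    0    0    0    1    1
  c   0    0    0    0    1    1
  a   0    1    1    1    1    2
  a   0    1    1    1    1    2
  c   0    1    1    1    1    2
LCS length = dp[5][5] = 2

2


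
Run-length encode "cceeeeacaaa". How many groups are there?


Input: cceeeeacaaa
Scanning for consecutive runs:
  Group 1: 'c' x 2 (positions 0-1)
  Group 2: 'e' x 4 (positions 2-5)
  Group 3: 'a' x 1 (positions 6-6)
  Group 4: 'c' x 1 (positions 7-7)
  Group 5: 'a' x 3 (positions 8-10)
Total groups: 5

5


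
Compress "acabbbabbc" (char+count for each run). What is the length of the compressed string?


Input: acabbbabbc
Runs:
  'a' x 1 => "a1"
  'c' x 1 => "c1"
  'a' x 1 => "a1"
  'b' x 3 => "b3"
  'a' x 1 => "a1"
  'b' x 2 => "b2"
  'c' x 1 => "c1"
Compressed: "a1c1a1b3a1b2c1"
Compressed length: 14

14


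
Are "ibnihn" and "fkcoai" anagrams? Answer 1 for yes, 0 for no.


Strings: "ibnihn", "fkcoai"
Sorted first:  bhiinn
Sorted second: acfiko
Differ at position 0: 'b' vs 'a' => not anagrams

0


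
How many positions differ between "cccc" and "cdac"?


Comparing "cccc" and "cdac" position by position:
  Position 0: 'c' vs 'c' => same
  Position 1: 'c' vs 'd' => DIFFER
  Position 2: 'c' vs 'a' => DIFFER
  Position 3: 'c' vs 'c' => same
Positions that differ: 2

2


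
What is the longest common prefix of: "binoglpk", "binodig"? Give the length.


Words: binoglpk, binodig
  Position 0: all 'b' => match
  Position 1: all 'i' => match
  Position 2: all 'n' => match
  Position 3: all 'o' => match
  Position 4: ('g', 'd') => mismatch, stop
LCP = "bino" (length 4)

4


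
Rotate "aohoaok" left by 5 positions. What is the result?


Input: "aohoaok", rotate left by 5
First 5 characters: "aohoa"
Remaining characters: "ok"
Concatenate remaining + first: "ok" + "aohoa" = "okaohoa"

okaohoa


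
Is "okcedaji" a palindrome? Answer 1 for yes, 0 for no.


Input: okcedaji
Reversed: ijadecko
  Compare pos 0 ('o') with pos 7 ('i'): MISMATCH
  Compare pos 1 ('k') with pos 6 ('j'): MISMATCH
  Compare pos 2 ('c') with pos 5 ('a'): MISMATCH
  Compare pos 3 ('e') with pos 4 ('d'): MISMATCH
Result: not a palindrome

0


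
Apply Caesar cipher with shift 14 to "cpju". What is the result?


Caesar cipher: shift "cpju" by 14
  'c' (pos 2) + 14 = pos 16 = 'q'
  'p' (pos 15) + 14 = pos 3 = 'd'
  'j' (pos 9) + 14 = pos 23 = 'x'
  'u' (pos 20) + 14 = pos 8 = 'i'
Result: qdxi

qdxi


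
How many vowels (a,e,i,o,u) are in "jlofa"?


Input: jlofa
Checking each character:
  'j' at position 0: consonant
  'l' at position 1: consonant
  'o' at position 2: vowel (running total: 1)
  'f' at position 3: consonant
  'a' at position 4: vowel (running total: 2)
Total vowels: 2

2


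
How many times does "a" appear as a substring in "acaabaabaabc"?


Searching for "a" in "acaabaabaabc"
Scanning each position:
  Position 0: "a" => MATCH
  Position 1: "c" => no
  Position 2: "a" => MATCH
  Position 3: "a" => MATCH
  Position 4: "b" => no
  Position 5: "a" => MATCH
  Position 6: "a" => MATCH
  Position 7: "b" => no
  Position 8: "a" => MATCH
  Position 9: "a" => MATCH
  Position 10: "b" => no
  Position 11: "c" => no
Total occurrences: 7

7


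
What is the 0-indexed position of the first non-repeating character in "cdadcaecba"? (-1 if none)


Input: cdadcaecba
Character frequencies:
  'a': 3
  'b': 1
  'c': 3
  'd': 2
  'e': 1
Scanning left to right for freq == 1:
  Position 0 ('c'): freq=3, skip
  Position 1 ('d'): freq=2, skip
  Position 2 ('a'): freq=3, skip
  Position 3 ('d'): freq=2, skip
  Position 4 ('c'): freq=3, skip
  Position 5 ('a'): freq=3, skip
  Position 6 ('e'): unique! => answer = 6

6


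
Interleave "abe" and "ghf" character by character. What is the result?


Interleaving "abe" and "ghf":
  Position 0: 'a' from first, 'g' from second => "ag"
  Position 1: 'b' from first, 'h' from second => "bh"
  Position 2: 'e' from first, 'f' from second => "ef"
Result: agbhef

agbhef


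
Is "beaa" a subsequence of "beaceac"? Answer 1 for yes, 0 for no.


Check if "beaa" is a subsequence of "beaceac"
Greedy scan:
  Position 0 ('b'): matches sub[0] = 'b'
  Position 1 ('e'): matches sub[1] = 'e'
  Position 2 ('a'): matches sub[2] = 'a'
  Position 3 ('c'): no match needed
  Position 4 ('e'): no match needed
  Position 5 ('a'): matches sub[3] = 'a'
  Position 6 ('c'): no match needed
All 4 characters matched => is a subsequence

1


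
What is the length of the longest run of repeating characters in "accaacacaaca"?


Input: "accaacacaaca"
Scanning for longest run:
  Position 1 ('c'): new char, reset run to 1
  Position 2 ('c'): continues run of 'c', length=2
  Position 3 ('a'): new char, reset run to 1
  Position 4 ('a'): continues run of 'a', length=2
  Position 5 ('c'): new char, reset run to 1
  Position 6 ('a'): new char, reset run to 1
  Position 7 ('c'): new char, reset run to 1
  Position 8 ('a'): new char, reset run to 1
  Position 9 ('a'): continues run of 'a', length=2
  Position 10 ('c'): new char, reset run to 1
  Position 11 ('a'): new char, reset run to 1
Longest run: 'c' with length 2

2


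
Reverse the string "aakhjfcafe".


Input: aakhjfcafe
Reading characters right to left:
  Position 9: 'e'
  Position 8: 'f'
  Position 7: 'a'
  Position 6: 'c'
  Position 5: 'f'
  Position 4: 'j'
  Position 3: 'h'
  Position 2: 'k'
  Position 1: 'a'
  Position 0: 'a'
Reversed: efacfjhkaa

efacfjhkaa


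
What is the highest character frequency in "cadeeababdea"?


Input: cadeeababdea
Character counts:
  'a': 4
  'b': 2
  'c': 1
  'd': 2
  'e': 3
Maximum frequency: 4

4


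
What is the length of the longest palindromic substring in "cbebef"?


Input: "cbebef"
Checking substrings for palindromes:
  [1:4] "beb" (len 3) => palindrome
  [2:5] "ebe" (len 3) => palindrome
Longest palindromic substring: "beb" with length 3

3


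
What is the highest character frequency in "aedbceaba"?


Input: aedbceaba
Character counts:
  'a': 3
  'b': 2
  'c': 1
  'd': 1
  'e': 2
Maximum frequency: 3

3


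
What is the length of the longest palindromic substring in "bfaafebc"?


Input: "bfaafebc"
Checking substrings for palindromes:
  [1:5] "faaf" (len 4) => palindrome
  [2:4] "aa" (len 2) => palindrome
Longest palindromic substring: "faaf" with length 4

4


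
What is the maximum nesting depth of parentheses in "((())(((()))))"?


Input: "((())(((()))))"
Tracking depth:
  Position 0 '(': depth becomes 1
  Position 1 '(': depth becomes 2
  Position 2 '(': depth becomes 3
  Position 3 ')': depth becomes 2
  Position 4 ')': depth becomes 1
  Position 5 '(': depth becomes 2
  Position 6 '(': depth becomes 3
  Position 7 '(': depth becomes 4
  Position 8 '(': depth becomes 5
  Position 9 ')': depth becomes 4
  Position 10 ')': depth becomes 3
  Position 11 ')': depth becomes 2
  Position 12 ')': depth becomes 1
  Position 13 ')': depth becomes 0
Maximum depth reached: 5

5


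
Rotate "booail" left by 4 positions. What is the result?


Input: "booail", rotate left by 4
First 4 characters: "booa"
Remaining characters: "il"
Concatenate remaining + first: "il" + "booa" = "ilbooa"

ilbooa


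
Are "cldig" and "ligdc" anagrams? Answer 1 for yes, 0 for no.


Strings: "cldig", "ligdc"
Sorted first:  cdgil
Sorted second: cdgil
Sorted forms match => anagrams

1


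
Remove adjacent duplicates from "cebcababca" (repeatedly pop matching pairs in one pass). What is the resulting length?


Input: cebcababca
Stack-based adjacent duplicate removal:
  Read 'c': push. Stack: c
  Read 'e': push. Stack: ce
  Read 'b': push. Stack: ceb
  Read 'c': push. Stack: cebc
  Read 'a': push. Stack: cebca
  Read 'b': push. Stack: cebcab
  Read 'a': push. Stack: cebcaba
  Read 'b': push. Stack: cebcabab
  Read 'c': push. Stack: cebcababc
  Read 'a': push. Stack: cebcababca
Final stack: "cebcababca" (length 10)

10


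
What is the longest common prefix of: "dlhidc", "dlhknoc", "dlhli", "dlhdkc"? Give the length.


Words: dlhidc, dlhknoc, dlhli, dlhdkc
  Position 0: all 'd' => match
  Position 1: all 'l' => match
  Position 2: all 'h' => match
  Position 3: ('i', 'k', 'l', 'd') => mismatch, stop
LCP = "dlh" (length 3)

3


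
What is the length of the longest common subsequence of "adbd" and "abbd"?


LCS of "adbd" and "abbd"
DP table:
           a    b    b    d
      0    0    0    0    0
  a   0    1    1    1    1
  d   0    1    1    1    2
  b   0    1    2    2    2
  d   0    1    2    2    3
LCS length = dp[4][4] = 3

3


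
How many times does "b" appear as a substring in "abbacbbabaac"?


Searching for "b" in "abbacbbabaac"
Scanning each position:
  Position 0: "a" => no
  Position 1: "b" => MATCH
  Position 2: "b" => MATCH
  Position 3: "a" => no
  Position 4: "c" => no
  Position 5: "b" => MATCH
  Position 6: "b" => MATCH
  Position 7: "a" => no
  Position 8: "b" => MATCH
  Position 9: "a" => no
  Position 10: "a" => no
  Position 11: "c" => no
Total occurrences: 5

5


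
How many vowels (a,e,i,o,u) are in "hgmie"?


Input: hgmie
Checking each character:
  'h' at position 0: consonant
  'g' at position 1: consonant
  'm' at position 2: consonant
  'i' at position 3: vowel (running total: 1)
  'e' at position 4: vowel (running total: 2)
Total vowels: 2

2


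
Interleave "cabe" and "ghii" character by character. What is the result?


Interleaving "cabe" and "ghii":
  Position 0: 'c' from first, 'g' from second => "cg"
  Position 1: 'a' from first, 'h' from second => "ah"
  Position 2: 'b' from first, 'i' from second => "bi"
  Position 3: 'e' from first, 'i' from second => "ei"
Result: cgahbiei

cgahbiei


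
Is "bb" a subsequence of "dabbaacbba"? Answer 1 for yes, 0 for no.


Check if "bb" is a subsequence of "dabbaacbba"
Greedy scan:
  Position 0 ('d'): no match needed
  Position 1 ('a'): no match needed
  Position 2 ('b'): matches sub[0] = 'b'
  Position 3 ('b'): matches sub[1] = 'b'
  Position 4 ('a'): no match needed
  Position 5 ('a'): no match needed
  Position 6 ('c'): no match needed
  Position 7 ('b'): no match needed
  Position 8 ('b'): no match needed
  Position 9 ('a'): no match needed
All 2 characters matched => is a subsequence

1


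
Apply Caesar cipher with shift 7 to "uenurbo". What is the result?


Caesar cipher: shift "uenurbo" by 7
  'u' (pos 20) + 7 = pos 1 = 'b'
  'e' (pos 4) + 7 = pos 11 = 'l'
  'n' (pos 13) + 7 = pos 20 = 'u'
  'u' (pos 20) + 7 = pos 1 = 'b'
  'r' (pos 17) + 7 = pos 24 = 'y'
  'b' (pos 1) + 7 = pos 8 = 'i'
  'o' (pos 14) + 7 = pos 21 = 'v'
Result: blubyiv

blubyiv


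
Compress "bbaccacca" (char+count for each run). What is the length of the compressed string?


Input: bbaccacca
Runs:
  'b' x 2 => "b2"
  'a' x 1 => "a1"
  'c' x 2 => "c2"
  'a' x 1 => "a1"
  'c' x 2 => "c2"
  'a' x 1 => "a1"
Compressed: "b2a1c2a1c2a1"
Compressed length: 12

12


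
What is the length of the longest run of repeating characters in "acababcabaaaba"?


Input: "acababcabaaaba"
Scanning for longest run:
  Position 1 ('c'): new char, reset run to 1
  Position 2 ('a'): new char, reset run to 1
  Position 3 ('b'): new char, reset run to 1
  Position 4 ('a'): new char, reset run to 1
  Position 5 ('b'): new char, reset run to 1
  Position 6 ('c'): new char, reset run to 1
  Position 7 ('a'): new char, reset run to 1
  Position 8 ('b'): new char, reset run to 1
  Position 9 ('a'): new char, reset run to 1
  Position 10 ('a'): continues run of 'a', length=2
  Position 11 ('a'): continues run of 'a', length=3
  Position 12 ('b'): new char, reset run to 1
  Position 13 ('a'): new char, reset run to 1
Longest run: 'a' with length 3

3


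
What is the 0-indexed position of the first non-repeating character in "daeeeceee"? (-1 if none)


Input: daeeeceee
Character frequencies:
  'a': 1
  'c': 1
  'd': 1
  'e': 6
Scanning left to right for freq == 1:
  Position 0 ('d'): unique! => answer = 0

0


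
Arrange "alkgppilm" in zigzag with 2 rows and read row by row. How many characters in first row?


Zigzag "alkgppilm" into 2 rows:
Placing characters:
  'a' => row 0
  'l' => row 1
  'k' => row 0
  'g' => row 1
  'p' => row 0
  'p' => row 1
  'i' => row 0
  'l' => row 1
  'm' => row 0
Rows:
  Row 0: "akpim"
  Row 1: "lgpl"
First row length: 5

5


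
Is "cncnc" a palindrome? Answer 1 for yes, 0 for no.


Input: cncnc
Reversed: cncnc
  Compare pos 0 ('c') with pos 4 ('c'): match
  Compare pos 1 ('n') with pos 3 ('n'): match
Result: palindrome

1


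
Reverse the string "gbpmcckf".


Input: gbpmcckf
Reading characters right to left:
  Position 7: 'f'
  Position 6: 'k'
  Position 5: 'c'
  Position 4: 'c'
  Position 3: 'm'
  Position 2: 'p'
  Position 1: 'b'
  Position 0: 'g'
Reversed: fkccmpbg

fkccmpbg


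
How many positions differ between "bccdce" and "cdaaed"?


Comparing "bccdce" and "cdaaed" position by position:
  Position 0: 'b' vs 'c' => DIFFER
  Position 1: 'c' vs 'd' => DIFFER
  Position 2: 'c' vs 'a' => DIFFER
  Position 3: 'd' vs 'a' => DIFFER
  Position 4: 'c' vs 'e' => DIFFER
  Position 5: 'e' vs 'd' => DIFFER
Positions that differ: 6

6


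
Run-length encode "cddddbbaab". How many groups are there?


Input: cddddbbaab
Scanning for consecutive runs:
  Group 1: 'c' x 1 (positions 0-0)
  Group 2: 'd' x 4 (positions 1-4)
  Group 3: 'b' x 2 (positions 5-6)
  Group 4: 'a' x 2 (positions 7-8)
  Group 5: 'b' x 1 (positions 9-9)
Total groups: 5

5


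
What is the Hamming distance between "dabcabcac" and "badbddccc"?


Comparing "dabcabcac" and "badbddccc" position by position:
  Position 0: 'd' vs 'b' => differ
  Position 1: 'a' vs 'a' => same
  Position 2: 'b' vs 'd' => differ
  Position 3: 'c' vs 'b' => differ
  Position 4: 'a' vs 'd' => differ
  Position 5: 'b' vs 'd' => differ
  Position 6: 'c' vs 'c' => same
  Position 7: 'a' vs 'c' => differ
  Position 8: 'c' vs 'c' => same
Total differences (Hamming distance): 6

6


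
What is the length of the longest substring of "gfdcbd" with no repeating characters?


Input: "gfdcbd"
Sliding window (track last position of each char):
  Position 0 ('g'): window [0,0] length 1 -- new best
  Position 1 ('f'): window [0,1] length 2 -- new best
  Position 2 ('d'): window [0,2] length 3 -- new best
  Position 3 ('c'): window [0,3] length 4 -- new best
  Position 4 ('b'): window [0,4] length 5 -- new best
  Position 5 ('d'): repeat (last at 2), move window start to 3
  Position 5 ('d'): window [3,5] length 3
Longest substring with no repeats: "gfdcb" with length 5

5


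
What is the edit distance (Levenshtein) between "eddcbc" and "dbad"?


Computing edit distance: "eddcbc" -> "dbad"
DP table:
           d    b    a    d
      0    1    2    3    4
  e   1    1    2    3    4
  d   2    1    2    3    3
  d   3    2    2    3    3
  c   4    3    3    3    4
  b   5    4    3    4    4
  c   6    5    4    4    5
Edit distance = dp[6][4] = 5

5


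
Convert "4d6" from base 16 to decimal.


Input: "4d6" in base 16
Positional expansion:
  Digit '4' (value 4) x 16^2 = 1024
  Digit 'd' (value 13) x 16^1 = 208
  Digit '6' (value 6) x 16^0 = 6
Sum = 1238

1238


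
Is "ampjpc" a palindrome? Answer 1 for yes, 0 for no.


Input: ampjpc
Reversed: cpjpma
  Compare pos 0 ('a') with pos 5 ('c'): MISMATCH
  Compare pos 1 ('m') with pos 4 ('p'): MISMATCH
  Compare pos 2 ('p') with pos 3 ('j'): MISMATCH
Result: not a palindrome

0


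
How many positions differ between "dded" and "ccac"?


Comparing "dded" and "ccac" position by position:
  Position 0: 'd' vs 'c' => DIFFER
  Position 1: 'd' vs 'c' => DIFFER
  Position 2: 'e' vs 'a' => DIFFER
  Position 3: 'd' vs 'c' => DIFFER
Positions that differ: 4

4


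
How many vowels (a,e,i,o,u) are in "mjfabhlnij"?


Input: mjfabhlnij
Checking each character:
  'm' at position 0: consonant
  'j' at position 1: consonant
  'f' at position 2: consonant
  'a' at position 3: vowel (running total: 1)
  'b' at position 4: consonant
  'h' at position 5: consonant
  'l' at position 6: consonant
  'n' at position 7: consonant
  'i' at position 8: vowel (running total: 2)
  'j' at position 9: consonant
Total vowels: 2

2


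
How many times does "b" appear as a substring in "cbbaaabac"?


Searching for "b" in "cbbaaabac"
Scanning each position:
  Position 0: "c" => no
  Position 1: "b" => MATCH
  Position 2: "b" => MATCH
  Position 3: "a" => no
  Position 4: "a" => no
  Position 5: "a" => no
  Position 6: "b" => MATCH
  Position 7: "a" => no
  Position 8: "c" => no
Total occurrences: 3

3


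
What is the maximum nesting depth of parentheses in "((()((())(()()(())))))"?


Input: "((()((())(()()(())))))"
Tracking depth:
  Position 0 '(': depth becomes 1
  Position 1 '(': depth becomes 2
  Position 2 '(': depth becomes 3
  Position 3 ')': depth becomes 2
  Position 4 '(': depth becomes 3
  Position 5 '(': depth becomes 4
  Position 6 '(': depth becomes 5
  Position 7 ')': depth becomes 4
  Position 8 ')': depth becomes 3
  Position 9 '(': depth becomes 4
  Position 10 '(': depth becomes 5
  Position 11 ')': depth becomes 4
  Position 12 '(': depth becomes 5
  Position 13 ')': depth becomes 4
  Position 14 '(': depth becomes 5
  Position 15 '(': depth becomes 6
  Position 16 ')': depth becomes 5
  Position 17 ')': depth becomes 4
  Position 18 ')': depth becomes 3
  Position 19 ')': depth becomes 2
  Position 20 ')': depth becomes 1
  Position 21 ')': depth becomes 0
Maximum depth reached: 6

6


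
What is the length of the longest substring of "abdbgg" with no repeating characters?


Input: "abdbgg"
Sliding window (track last position of each char):
  Position 0 ('a'): window [0,0] length 1 -- new best
  Position 1 ('b'): window [0,1] length 2 -- new best
  Position 2 ('d'): window [0,2] length 3 -- new best
  Position 3 ('b'): repeat (last at 1), move window start to 2
  Position 3 ('b'): window [2,3] length 2
  Position 4 ('g'): window [2,4] length 3
  Position 5 ('g'): repeat (last at 4), move window start to 5
  Position 5 ('g'): window [5,5] length 1
Longest substring with no repeats: "abd" with length 3

3


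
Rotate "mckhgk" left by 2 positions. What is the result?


Input: "mckhgk", rotate left by 2
First 2 characters: "mc"
Remaining characters: "khgk"
Concatenate remaining + first: "khgk" + "mc" = "khgkmc"

khgkmc


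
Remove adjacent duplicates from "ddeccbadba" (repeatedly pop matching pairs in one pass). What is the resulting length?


Input: ddeccbadba
Stack-based adjacent duplicate removal:
  Read 'd': push. Stack: d
  Read 'd': matches stack top 'd' => pop. Stack: (empty)
  Read 'e': push. Stack: e
  Read 'c': push. Stack: ec
  Read 'c': matches stack top 'c' => pop. Stack: e
  Read 'b': push. Stack: eb
  Read 'a': push. Stack: eba
  Read 'd': push. Stack: ebad
  Read 'b': push. Stack: ebadb
  Read 'a': push. Stack: ebadba
Final stack: "ebadba" (length 6)

6


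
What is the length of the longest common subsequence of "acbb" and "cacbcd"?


LCS of "acbb" and "cacbcd"
DP table:
           c    a    c    b    c    d
      0    0    0    0    0    0    0
  a   0    0    1    1    1    1    1
  c   0    1    1    2    2    2    2
  b   0    1    1    2    3    3    3
  b   0    1    1    2    3    3    3
LCS length = dp[4][6] = 3

3


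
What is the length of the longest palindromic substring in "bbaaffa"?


Input: "bbaaffa"
Checking substrings for palindromes:
  [3:7] "affa" (len 4) => palindrome
  [0:2] "bb" (len 2) => palindrome
  [2:4] "aa" (len 2) => palindrome
  [4:6] "ff" (len 2) => palindrome
Longest palindromic substring: "affa" with length 4

4


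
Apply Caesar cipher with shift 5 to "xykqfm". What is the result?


Caesar cipher: shift "xykqfm" by 5
  'x' (pos 23) + 5 = pos 2 = 'c'
  'y' (pos 24) + 5 = pos 3 = 'd'
  'k' (pos 10) + 5 = pos 15 = 'p'
  'q' (pos 16) + 5 = pos 21 = 'v'
  'f' (pos 5) + 5 = pos 10 = 'k'
  'm' (pos 12) + 5 = pos 17 = 'r'
Result: cdpvkr

cdpvkr


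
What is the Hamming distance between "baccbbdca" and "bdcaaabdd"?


Comparing "baccbbdca" and "bdcaaabdd" position by position:
  Position 0: 'b' vs 'b' => same
  Position 1: 'a' vs 'd' => differ
  Position 2: 'c' vs 'c' => same
  Position 3: 'c' vs 'a' => differ
  Position 4: 'b' vs 'a' => differ
  Position 5: 'b' vs 'a' => differ
  Position 6: 'd' vs 'b' => differ
  Position 7: 'c' vs 'd' => differ
  Position 8: 'a' vs 'd' => differ
Total differences (Hamming distance): 7

7


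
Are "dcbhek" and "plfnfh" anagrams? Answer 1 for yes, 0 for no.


Strings: "dcbhek", "plfnfh"
Sorted first:  bcdehk
Sorted second: ffhlnp
Differ at position 0: 'b' vs 'f' => not anagrams

0


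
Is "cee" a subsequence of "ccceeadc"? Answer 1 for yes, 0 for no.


Check if "cee" is a subsequence of "ccceeadc"
Greedy scan:
  Position 0 ('c'): matches sub[0] = 'c'
  Position 1 ('c'): no match needed
  Position 2 ('c'): no match needed
  Position 3 ('e'): matches sub[1] = 'e'
  Position 4 ('e'): matches sub[2] = 'e'
  Position 5 ('a'): no match needed
  Position 6 ('d'): no match needed
  Position 7 ('c'): no match needed
All 3 characters matched => is a subsequence

1


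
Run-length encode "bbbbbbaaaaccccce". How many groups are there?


Input: bbbbbbaaaaccccce
Scanning for consecutive runs:
  Group 1: 'b' x 6 (positions 0-5)
  Group 2: 'a' x 4 (positions 6-9)
  Group 3: 'c' x 5 (positions 10-14)
  Group 4: 'e' x 1 (positions 15-15)
Total groups: 4

4


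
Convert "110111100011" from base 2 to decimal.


Input: "110111100011" in base 2
Positional expansion:
  Digit '1' (value 1) x 2^11 = 2048
  Digit '1' (value 1) x 2^10 = 1024
  Digit '0' (value 0) x 2^9 = 0
  Digit '1' (value 1) x 2^8 = 256
  Digit '1' (value 1) x 2^7 = 128
  Digit '1' (value 1) x 2^6 = 64
  Digit '1' (value 1) x 2^5 = 32
  Digit '0' (value 0) x 2^4 = 0
  Digit '0' (value 0) x 2^3 = 0
  Digit '0' (value 0) x 2^2 = 0
  Digit '1' (value 1) x 2^1 = 2
  Digit '1' (value 1) x 2^0 = 1
Sum = 3555

3555


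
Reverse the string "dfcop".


Input: dfcop
Reading characters right to left:
  Position 4: 'p'
  Position 3: 'o'
  Position 2: 'c'
  Position 1: 'f'
  Position 0: 'd'
Reversed: pocfd

pocfd


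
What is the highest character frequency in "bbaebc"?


Input: bbaebc
Character counts:
  'a': 1
  'b': 3
  'c': 1
  'e': 1
Maximum frequency: 3

3


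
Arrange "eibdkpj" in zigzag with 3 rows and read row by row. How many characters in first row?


Zigzag "eibdkpj" into 3 rows:
Placing characters:
  'e' => row 0
  'i' => row 1
  'b' => row 2
  'd' => row 1
  'k' => row 0
  'p' => row 1
  'j' => row 2
Rows:
  Row 0: "ek"
  Row 1: "idp"
  Row 2: "bj"
First row length: 2

2


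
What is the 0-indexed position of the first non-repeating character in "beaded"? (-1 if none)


Input: beaded
Character frequencies:
  'a': 1
  'b': 1
  'd': 2
  'e': 2
Scanning left to right for freq == 1:
  Position 0 ('b'): unique! => answer = 0

0


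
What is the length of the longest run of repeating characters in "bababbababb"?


Input: "bababbababb"
Scanning for longest run:
  Position 1 ('a'): new char, reset run to 1
  Position 2 ('b'): new char, reset run to 1
  Position 3 ('a'): new char, reset run to 1
  Position 4 ('b'): new char, reset run to 1
  Position 5 ('b'): continues run of 'b', length=2
  Position 6 ('a'): new char, reset run to 1
  Position 7 ('b'): new char, reset run to 1
  Position 8 ('a'): new char, reset run to 1
  Position 9 ('b'): new char, reset run to 1
  Position 10 ('b'): continues run of 'b', length=2
Longest run: 'b' with length 2

2


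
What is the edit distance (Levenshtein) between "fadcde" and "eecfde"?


Computing edit distance: "fadcde" -> "eecfde"
DP table:
           e    e    c    f    d    e
      0    1    2    3    4    5    6
  f   1    1    2    3    3    4    5
  a   2    2    2    3    4    4    5
  d   3    3    3    3    4    4    5
  c   4    4    4    3    4    5    5
  d   5    5    5    4    4    4    5
  e   6    5    5    5    5    5    4
Edit distance = dp[6][6] = 4

4


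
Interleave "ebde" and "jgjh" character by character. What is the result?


Interleaving "ebde" and "jgjh":
  Position 0: 'e' from first, 'j' from second => "ej"
  Position 1: 'b' from first, 'g' from second => "bg"
  Position 2: 'd' from first, 'j' from second => "dj"
  Position 3: 'e' from first, 'h' from second => "eh"
Result: ejbgdjeh

ejbgdjeh


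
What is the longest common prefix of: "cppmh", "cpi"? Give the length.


Words: cppmh, cpi
  Position 0: all 'c' => match
  Position 1: all 'p' => match
  Position 2: ('p', 'i') => mismatch, stop
LCP = "cp" (length 2)

2


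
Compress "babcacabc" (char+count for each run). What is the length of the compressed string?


Input: babcacabc
Runs:
  'b' x 1 => "b1"
  'a' x 1 => "a1"
  'b' x 1 => "b1"
  'c' x 1 => "c1"
  'a' x 1 => "a1"
  'c' x 1 => "c1"
  'a' x 1 => "a1"
  'b' x 1 => "b1"
  'c' x 1 => "c1"
Compressed: "b1a1b1c1a1c1a1b1c1"
Compressed length: 18

18


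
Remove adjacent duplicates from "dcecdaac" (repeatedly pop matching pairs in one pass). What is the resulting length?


Input: dcecdaac
Stack-based adjacent duplicate removal:
  Read 'd': push. Stack: d
  Read 'c': push. Stack: dc
  Read 'e': push. Stack: dce
  Read 'c': push. Stack: dcec
  Read 'd': push. Stack: dcecd
  Read 'a': push. Stack: dcecda
  Read 'a': matches stack top 'a' => pop. Stack: dcecd
  Read 'c': push. Stack: dcecdc
Final stack: "dcecdc" (length 6)

6


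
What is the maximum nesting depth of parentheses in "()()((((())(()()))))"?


Input: "()()((((())(()()))))"
Tracking depth:
  Position 0 '(': depth becomes 1
  Position 1 ')': depth becomes 0
  Position 2 '(': depth becomes 1
  Position 3 ')': depth becomes 0
  Position 4 '(': depth becomes 1
  Position 5 '(': depth becomes 2
  Position 6 '(': depth becomes 3
  Position 7 '(': depth becomes 4
  Position 8 '(': depth becomes 5
  Position 9 ')': depth becomes 4
  Position 10 ')': depth becomes 3
  Position 11 '(': depth becomes 4
  Position 12 '(': depth becomes 5
  Position 13 ')': depth becomes 4
  Position 14 '(': depth becomes 5
  Position 15 ')': depth becomes 4
  Position 16 ')': depth becomes 3
  Position 17 ')': depth becomes 2
  Position 18 ')': depth becomes 1
  Position 19 ')': depth becomes 0
Maximum depth reached: 5

5


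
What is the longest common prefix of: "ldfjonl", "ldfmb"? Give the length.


Words: ldfjonl, ldfmb
  Position 0: all 'l' => match
  Position 1: all 'd' => match
  Position 2: all 'f' => match
  Position 3: ('j', 'm') => mismatch, stop
LCP = "ldf" (length 3)

3


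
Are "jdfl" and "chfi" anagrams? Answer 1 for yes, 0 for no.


Strings: "jdfl", "chfi"
Sorted first:  dfjl
Sorted second: cfhi
Differ at position 0: 'd' vs 'c' => not anagrams

0


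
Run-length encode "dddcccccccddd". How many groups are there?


Input: dddcccccccddd
Scanning for consecutive runs:
  Group 1: 'd' x 3 (positions 0-2)
  Group 2: 'c' x 7 (positions 3-9)
  Group 3: 'd' x 3 (positions 10-12)
Total groups: 3

3


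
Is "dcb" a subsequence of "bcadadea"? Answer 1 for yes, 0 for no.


Check if "dcb" is a subsequence of "bcadadea"
Greedy scan:
  Position 0 ('b'): no match needed
  Position 1 ('c'): no match needed
  Position 2 ('a'): no match needed
  Position 3 ('d'): matches sub[0] = 'd'
  Position 4 ('a'): no match needed
  Position 5 ('d'): no match needed
  Position 6 ('e'): no match needed
  Position 7 ('a'): no match needed
Only matched 1/3 characters => not a subsequence

0


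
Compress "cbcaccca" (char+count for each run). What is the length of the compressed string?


Input: cbcaccca
Runs:
  'c' x 1 => "c1"
  'b' x 1 => "b1"
  'c' x 1 => "c1"
  'a' x 1 => "a1"
  'c' x 3 => "c3"
  'a' x 1 => "a1"
Compressed: "c1b1c1a1c3a1"
Compressed length: 12

12


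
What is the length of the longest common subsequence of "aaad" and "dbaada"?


LCS of "aaad" and "dbaada"
DP table:
           d    b    a    a    d    a
      0    0    0    0    0    0    0
  a   0    0    0    1    1    1    1
  a   0    0    0    1    2    2    2
  a   0    0    0    1    2    2    3
  d   0    1    1    1    2    3    3
LCS length = dp[4][6] = 3

3


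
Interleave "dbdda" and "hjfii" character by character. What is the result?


Interleaving "dbdda" and "hjfii":
  Position 0: 'd' from first, 'h' from second => "dh"
  Position 1: 'b' from first, 'j' from second => "bj"
  Position 2: 'd' from first, 'f' from second => "df"
  Position 3: 'd' from first, 'i' from second => "di"
  Position 4: 'a' from first, 'i' from second => "ai"
Result: dhbjdfdiai

dhbjdfdiai


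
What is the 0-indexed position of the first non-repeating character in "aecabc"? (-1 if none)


Input: aecabc
Character frequencies:
  'a': 2
  'b': 1
  'c': 2
  'e': 1
Scanning left to right for freq == 1:
  Position 0 ('a'): freq=2, skip
  Position 1 ('e'): unique! => answer = 1

1


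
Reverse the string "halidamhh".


Input: halidamhh
Reading characters right to left:
  Position 8: 'h'
  Position 7: 'h'
  Position 6: 'm'
  Position 5: 'a'
  Position 4: 'd'
  Position 3: 'i'
  Position 2: 'l'
  Position 1: 'a'
  Position 0: 'h'
Reversed: hhmadilah

hhmadilah


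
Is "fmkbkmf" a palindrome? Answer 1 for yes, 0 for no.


Input: fmkbkmf
Reversed: fmkbkmf
  Compare pos 0 ('f') with pos 6 ('f'): match
  Compare pos 1 ('m') with pos 5 ('m'): match
  Compare pos 2 ('k') with pos 4 ('k'): match
Result: palindrome

1


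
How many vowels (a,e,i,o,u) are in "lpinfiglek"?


Input: lpinfiglek
Checking each character:
  'l' at position 0: consonant
  'p' at position 1: consonant
  'i' at position 2: vowel (running total: 1)
  'n' at position 3: consonant
  'f' at position 4: consonant
  'i' at position 5: vowel (running total: 2)
  'g' at position 6: consonant
  'l' at position 7: consonant
  'e' at position 8: vowel (running total: 3)
  'k' at position 9: consonant
Total vowels: 3

3


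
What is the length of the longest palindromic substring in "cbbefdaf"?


Input: "cbbefdaf"
Checking substrings for palindromes:
  [1:3] "bb" (len 2) => palindrome
Longest palindromic substring: "bb" with length 2

2


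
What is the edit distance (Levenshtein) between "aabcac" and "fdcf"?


Computing edit distance: "aabcac" -> "fdcf"
DP table:
           f    d    c    f
      0    1    2    3    4
  a   1    1    2    3    4
  a   2    2    2    3    4
  b   3    3    3    3    4
  c   4    4    4    3    4
  a   5    5    5    4    4
  c   6    6    6    5    5
Edit distance = dp[6][4] = 5

5


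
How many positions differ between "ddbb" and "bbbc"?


Comparing "ddbb" and "bbbc" position by position:
  Position 0: 'd' vs 'b' => DIFFER
  Position 1: 'd' vs 'b' => DIFFER
  Position 2: 'b' vs 'b' => same
  Position 3: 'b' vs 'c' => DIFFER
Positions that differ: 3

3


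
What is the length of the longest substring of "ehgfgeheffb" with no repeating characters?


Input: "ehgfgeheffb"
Sliding window (track last position of each char):
  Position 0 ('e'): window [0,0] length 1 -- new best
  Position 1 ('h'): window [0,1] length 2 -- new best
  Position 2 ('g'): window [0,2] length 3 -- new best
  Position 3 ('f'): window [0,3] length 4 -- new best
  Position 4 ('g'): repeat (last at 2), move window start to 3
  Position 4 ('g'): window [3,4] length 2
  Position 5 ('e'): window [3,5] length 3
  Position 6 ('h'): window [3,6] length 4
  Position 7 ('e'): repeat (last at 5), move window start to 6
  Position 7 ('e'): window [6,7] length 2
  Position 8 ('f'): window [6,8] length 3
  Position 9 ('f'): repeat (last at 8), move window start to 9
  Position 9 ('f'): window [9,9] length 1
  Position 10 ('b'): window [9,10] length 2
Longest substring with no repeats: "ehgf" with length 4

4


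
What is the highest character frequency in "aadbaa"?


Input: aadbaa
Character counts:
  'a': 4
  'b': 1
  'd': 1
Maximum frequency: 4

4


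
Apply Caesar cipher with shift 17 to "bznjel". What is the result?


Caesar cipher: shift "bznjel" by 17
  'b' (pos 1) + 17 = pos 18 = 's'
  'z' (pos 25) + 17 = pos 16 = 'q'
  'n' (pos 13) + 17 = pos 4 = 'e'
  'j' (pos 9) + 17 = pos 0 = 'a'
  'e' (pos 4) + 17 = pos 21 = 'v'
  'l' (pos 11) + 17 = pos 2 = 'c'
Result: sqeavc

sqeavc


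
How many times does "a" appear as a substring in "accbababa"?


Searching for "a" in "accbababa"
Scanning each position:
  Position 0: "a" => MATCH
  Position 1: "c" => no
  Position 2: "c" => no
  Position 3: "b" => no
  Position 4: "a" => MATCH
  Position 5: "b" => no
  Position 6: "a" => MATCH
  Position 7: "b" => no
  Position 8: "a" => MATCH
Total occurrences: 4

4


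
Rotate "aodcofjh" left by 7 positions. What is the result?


Input: "aodcofjh", rotate left by 7
First 7 characters: "aodcofj"
Remaining characters: "h"
Concatenate remaining + first: "h" + "aodcofj" = "haodcofj"

haodcofj


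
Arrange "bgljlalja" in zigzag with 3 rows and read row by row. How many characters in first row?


Zigzag "bgljlalja" into 3 rows:
Placing characters:
  'b' => row 0
  'g' => row 1
  'l' => row 2
  'j' => row 1
  'l' => row 0
  'a' => row 1
  'l' => row 2
  'j' => row 1
  'a' => row 0
Rows:
  Row 0: "bla"
  Row 1: "gjaj"
  Row 2: "ll"
First row length: 3

3


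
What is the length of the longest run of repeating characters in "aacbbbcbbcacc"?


Input: "aacbbbcbbcacc"
Scanning for longest run:
  Position 1 ('a'): continues run of 'a', length=2
  Position 2 ('c'): new char, reset run to 1
  Position 3 ('b'): new char, reset run to 1
  Position 4 ('b'): continues run of 'b', length=2
  Position 5 ('b'): continues run of 'b', length=3
  Position 6 ('c'): new char, reset run to 1
  Position 7 ('b'): new char, reset run to 1
  Position 8 ('b'): continues run of 'b', length=2
  Position 9 ('c'): new char, reset run to 1
  Position 10 ('a'): new char, reset run to 1
  Position 11 ('c'): new char, reset run to 1
  Position 12 ('c'): continues run of 'c', length=2
Longest run: 'b' with length 3

3


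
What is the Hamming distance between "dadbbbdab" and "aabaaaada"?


Comparing "dadbbbdab" and "aabaaaada" position by position:
  Position 0: 'd' vs 'a' => differ
  Position 1: 'a' vs 'a' => same
  Position 2: 'd' vs 'b' => differ
  Position 3: 'b' vs 'a' => differ
  Position 4: 'b' vs 'a' => differ
  Position 5: 'b' vs 'a' => differ
  Position 6: 'd' vs 'a' => differ
  Position 7: 'a' vs 'd' => differ
  Position 8: 'b' vs 'a' => differ
Total differences (Hamming distance): 8

8


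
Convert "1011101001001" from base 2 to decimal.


Input: "1011101001001" in base 2
Positional expansion:
  Digit '1' (value 1) x 2^12 = 4096
  Digit '0' (value 0) x 2^11 = 0
  Digit '1' (value 1) x 2^10 = 1024
  Digit '1' (value 1) x 2^9 = 512
  Digit '1' (value 1) x 2^8 = 256
  Digit '0' (value 0) x 2^7 = 0
  Digit '1' (value 1) x 2^6 = 64
  Digit '0' (value 0) x 2^5 = 0
  Digit '0' (value 0) x 2^4 = 0
  Digit '1' (value 1) x 2^3 = 8
  Digit '0' (value 0) x 2^2 = 0
  Digit '0' (value 0) x 2^1 = 0
  Digit '1' (value 1) x 2^0 = 1
Sum = 5961

5961


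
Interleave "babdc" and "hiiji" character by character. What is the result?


Interleaving "babdc" and "hiiji":
  Position 0: 'b' from first, 'h' from second => "bh"
  Position 1: 'a' from first, 'i' from second => "ai"
  Position 2: 'b' from first, 'i' from second => "bi"
  Position 3: 'd' from first, 'j' from second => "dj"
  Position 4: 'c' from first, 'i' from second => "ci"
Result: bhaibidjci

bhaibidjci


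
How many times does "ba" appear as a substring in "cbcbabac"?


Searching for "ba" in "cbcbabac"
Scanning each position:
  Position 0: "cb" => no
  Position 1: "bc" => no
  Position 2: "cb" => no
  Position 3: "ba" => MATCH
  Position 4: "ab" => no
  Position 5: "ba" => MATCH
  Position 6: "ac" => no
Total occurrences: 2

2


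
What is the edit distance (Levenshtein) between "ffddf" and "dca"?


Computing edit distance: "ffddf" -> "dca"
DP table:
           d    c    a
      0    1    2    3
  f   1    1    2    3
  f   2    2    2    3
  d   3    2    3    3
  d   4    3    3    4
  f   5    4    4    4
Edit distance = dp[5][3] = 4

4


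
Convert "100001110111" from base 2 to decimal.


Input: "100001110111" in base 2
Positional expansion:
  Digit '1' (value 1) x 2^11 = 2048
  Digit '0' (value 0) x 2^10 = 0
  Digit '0' (value 0) x 2^9 = 0
  Digit '0' (value 0) x 2^8 = 0
  Digit '0' (value 0) x 2^7 = 0
  Digit '1' (value 1) x 2^6 = 64
  Digit '1' (value 1) x 2^5 = 32
  Digit '1' (value 1) x 2^4 = 16
  Digit '0' (value 0) x 2^3 = 0
  Digit '1' (value 1) x 2^2 = 4
  Digit '1' (value 1) x 2^1 = 2
  Digit '1' (value 1) x 2^0 = 1
Sum = 2167

2167


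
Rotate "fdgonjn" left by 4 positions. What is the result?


Input: "fdgonjn", rotate left by 4
First 4 characters: "fdgo"
Remaining characters: "njn"
Concatenate remaining + first: "njn" + "fdgo" = "njnfdgo"

njnfdgo


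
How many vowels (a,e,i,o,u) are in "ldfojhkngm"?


Input: ldfojhkngm
Checking each character:
  'l' at position 0: consonant
  'd' at position 1: consonant
  'f' at position 2: consonant
  'o' at position 3: vowel (running total: 1)
  'j' at position 4: consonant
  'h' at position 5: consonant
  'k' at position 6: consonant
  'n' at position 7: consonant
  'g' at position 8: consonant
  'm' at position 9: consonant
Total vowels: 1

1


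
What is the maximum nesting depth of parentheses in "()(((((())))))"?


Input: "()(((((())))))"
Tracking depth:
  Position 0 '(': depth becomes 1
  Position 1 ')': depth becomes 0
  Position 2 '(': depth becomes 1
  Position 3 '(': depth becomes 2
  Position 4 '(': depth becomes 3
  Position 5 '(': depth becomes 4
  Position 6 '(': depth becomes 5
  Position 7 '(': depth becomes 6
  Position 8 ')': depth becomes 5
  Position 9 ')': depth becomes 4
  Position 10 ')': depth becomes 3
  Position 11 ')': depth becomes 2
  Position 12 ')': depth becomes 1
  Position 13 ')': depth becomes 0
Maximum depth reached: 6

6


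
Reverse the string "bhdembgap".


Input: bhdembgap
Reading characters right to left:
  Position 8: 'p'
  Position 7: 'a'
  Position 6: 'g'
  Position 5: 'b'
  Position 4: 'm'
  Position 3: 'e'
  Position 2: 'd'
  Position 1: 'h'
  Position 0: 'b'
Reversed: pagbmedhb

pagbmedhb


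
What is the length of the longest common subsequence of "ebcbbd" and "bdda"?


LCS of "ebcbbd" and "bdda"
DP table:
           b    d    d    a
      0    0    0    0    0
  e   0    0    0    0    0
  b   0    1    1    1    1
  c   0    1    1    1    1
  b   0    1    1    1    1
  b   0    1    1    1    1
  d   0    1    2    2    2
LCS length = dp[6][4] = 2

2
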